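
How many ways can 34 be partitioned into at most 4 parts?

There are 411 such partitions.

411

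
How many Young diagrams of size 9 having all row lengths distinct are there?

8

Listing the qualifying partitions of 9:
9
8,1
7,2
6,3
6,2,1
5,4
5,3,1
4,3,2
Counting gives 8.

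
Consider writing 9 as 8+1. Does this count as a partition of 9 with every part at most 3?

No

The parts sum to 9, and the condition 'no summand exceeds 3' is violated.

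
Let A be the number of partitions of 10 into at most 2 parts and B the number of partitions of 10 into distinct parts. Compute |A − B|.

Partitions of 10 into at most 2 parts: 6.
Partitions of 10 into distinct parts: 10.
|6 − 10| = 4.

4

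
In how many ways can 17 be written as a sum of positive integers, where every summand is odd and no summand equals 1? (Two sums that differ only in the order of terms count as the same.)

6

They are:
17
11+3+3
9+5+3
7+7+3
7+5+5
5+3+3+3+3
That's 6 in total.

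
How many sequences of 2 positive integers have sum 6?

A composition of 6 into 2 positive parts is chosen by placing 1 dividers among the 5 gaps between 6 units: C(5,1) = 5.

5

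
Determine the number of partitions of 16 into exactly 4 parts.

34

A partial list (first 12 by largest part):
13,1,1,1
12,2,1,1
11,3,1,1
11,2,2,1
10,4,1,1
10,3,2,1
10,2,2,2
9,5,1,1
9,4,2,1
9,3,3,1
9,3,2,2
8,6,1,1
…and 22 more, for 34 total.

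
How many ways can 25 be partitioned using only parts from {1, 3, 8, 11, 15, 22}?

There are too many to list fully; the first 12 (by largest part) are:
22+3
22+1+1+1
15+8+1+1
15+3+3+3+1
15+3+3+1+1+1+1
15+3+1+1+1+1+1+1+1
15+1+1+1+1+1+1+1+1+1+1
11+11+3
11+11+1+1+1
11+8+3+3
11+8+3+1+1+1
11+8+1+1+1+1+1+1
…and 25 more, for 37 total.

37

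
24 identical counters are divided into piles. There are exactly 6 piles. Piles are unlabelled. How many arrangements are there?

A full systematic count gives 199.

199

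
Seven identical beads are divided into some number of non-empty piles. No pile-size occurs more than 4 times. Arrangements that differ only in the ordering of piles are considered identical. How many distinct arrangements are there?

Listing the qualifying partitions of 7:
7
6, 1
5, 2
5, 1, 1
4, 3
4, 2, 1
4, 1, 1, 1
3, 3, 1
3, 2, 2
3, 2, 1, 1
3, 1, 1, 1, 1
2, 2, 2, 1
2, 2, 1, 1, 1

13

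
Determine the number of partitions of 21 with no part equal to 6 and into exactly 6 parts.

Enumerating by decreasing first part gives 80 partitions in all.

80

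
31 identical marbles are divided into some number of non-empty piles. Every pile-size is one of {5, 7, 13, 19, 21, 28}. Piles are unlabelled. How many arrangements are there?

4

The partitions of 31 that satisfy the conditions:
5+5+21
5+7+19
5+13+13
5+5+7+7+7
That's 4 in total.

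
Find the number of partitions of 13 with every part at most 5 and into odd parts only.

10

They are:
5 + 5 + 3
5 + 5 + 1 + 1 + 1
5 + 3 + 3 + 1 + 1
5 + 3 + 1 + 1 + 1 + 1 + 1
5 + 1 + 1 + 1 + 1 + 1 + 1 + 1 + 1
3 + 3 + 3 + 3 + 1
3 + 3 + 3 + 1 + 1 + 1 + 1
3 + 3 + 1 + 1 + 1 + 1 + 1 + 1 + 1
3 + 1 + 1 + 1 + 1 + 1 + 1 + 1 + 1 + 1 + 1
1 + 1 + 1 + 1 + 1 + 1 + 1 + 1 + 1 + 1 + 1 + 1 + 1
That's 10 in total.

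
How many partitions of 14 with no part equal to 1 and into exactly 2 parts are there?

Enumerating:
12+2
11+3
10+4
9+5
8+6
7+7
Counting gives 6.

6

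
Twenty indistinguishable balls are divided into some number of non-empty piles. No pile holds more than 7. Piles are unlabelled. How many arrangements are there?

364

Systematic enumeration (by largest part, then next-largest, …) yields 364.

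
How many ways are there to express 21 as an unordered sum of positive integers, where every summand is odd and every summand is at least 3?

The partitions of 21 that satisfy the conditions:
21
15, 3, 3
13, 5, 3
11, 7, 3
11, 5, 5
9, 9, 3
9, 7, 5
9, 3, 3, 3, 3
7, 7, 7
7, 5, 3, 3, 3
5, 5, 5, 3, 3
3, 3, 3, 3, 3, 3, 3
Counting gives 12.

12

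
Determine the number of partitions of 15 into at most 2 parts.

Enumerating:
15
14, 1
13, 2
12, 3
11, 4
10, 5
9, 6
8, 7
Counting gives 8.

8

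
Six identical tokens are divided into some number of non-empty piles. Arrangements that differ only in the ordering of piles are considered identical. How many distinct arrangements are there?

11

Enumerating:
6
1,5
2,4
1,1,4
3,3
1,2,3
1,1,1,3
2,2,2
1,1,2,2
1,1,1,1,2
1,1,1,1,1,1
Counting gives 11.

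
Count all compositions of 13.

There are 12 gaps and each independently is a cut or not, giving 2^12 = 4096.

4096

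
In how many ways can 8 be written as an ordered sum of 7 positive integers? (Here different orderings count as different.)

7

Equivalently, choose which 6 of the 7 gaps become plus signs: C(7,6) = 7.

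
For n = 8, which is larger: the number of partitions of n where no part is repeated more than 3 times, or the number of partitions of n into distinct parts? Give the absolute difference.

10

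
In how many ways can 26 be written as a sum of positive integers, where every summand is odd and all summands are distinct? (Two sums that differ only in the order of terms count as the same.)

12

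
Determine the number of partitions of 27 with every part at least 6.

24

Listing the qualifying partitions of 27:
27
6, 21
7, 20
8, 19
9, 18
10, 17
11, 16
12, 15
6, 6, 15
13, 14
6, 7, 14
6, 8, 13
7, 7, 13
6, 9, 12
7, 8, 12
6, 10, 11
7, 9, 11
8, 8, 11
7, 10, 10
8, 9, 10
9, 9, 9
6, 6, 6, 9
6, 6, 7, 8
6, 7, 7, 7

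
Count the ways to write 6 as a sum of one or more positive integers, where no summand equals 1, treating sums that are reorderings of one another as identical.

4

They are:
6
2, 4
3, 3
2, 2, 2
That's 4 in total.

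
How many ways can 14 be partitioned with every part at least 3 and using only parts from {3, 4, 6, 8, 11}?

5

They are:
11+3
8+6
8+3+3
6+4+4
4+4+3+3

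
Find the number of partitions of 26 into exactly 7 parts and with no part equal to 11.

274

Counting exhaustively, 274 partitions satisfy the conditions.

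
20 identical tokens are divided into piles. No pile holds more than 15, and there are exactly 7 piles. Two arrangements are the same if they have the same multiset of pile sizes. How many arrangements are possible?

Counting exhaustively, 82 partitions satisfy the conditions.

82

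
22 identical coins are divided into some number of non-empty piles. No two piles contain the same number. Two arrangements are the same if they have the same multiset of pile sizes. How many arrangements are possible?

Counting exhaustively, 89 partitions satisfy the conditions.

89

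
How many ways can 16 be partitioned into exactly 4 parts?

There are too many to list fully; the first 12 (by largest part) are:
1,1,1,13
1,1,2,12
1,1,3,11
1,2,2,11
1,1,4,10
1,2,3,10
2,2,2,10
1,1,5,9
1,2,4,9
1,3,3,9
2,2,3,9
1,1,6,8
…and 22 more, for 34 total.

34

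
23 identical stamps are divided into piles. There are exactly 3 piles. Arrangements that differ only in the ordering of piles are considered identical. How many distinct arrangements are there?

There are too many to list fully; the first 12 (by largest part) are:
21,1,1
20,2,1
19,3,1
19,2,2
18,4,1
18,3,2
17,5,1
17,4,2
17,3,3
16,6,1
16,5,2
16,4,3
…and 32 more, for 44 total.

44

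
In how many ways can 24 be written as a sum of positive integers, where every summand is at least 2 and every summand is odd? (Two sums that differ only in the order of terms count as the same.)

18

Enumerating:
21,3
19,5
17,7
15,9
15,3,3,3
13,11
13,5,3,3
11,7,3,3
11,5,5,3
9,9,3,3
9,7,5,3
9,5,5,5
9,3,3,3,3,3
7,7,7,3
7,7,5,5
7,5,3,3,3,3
5,5,5,3,3,3
3,3,3,3,3,3,3,3
That's 18 in total.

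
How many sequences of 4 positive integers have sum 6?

10

A composition of 6 into 4 positive parts is chosen by placing 3 dividers among the 5 gaps between 6 units: C(5,3) = 10.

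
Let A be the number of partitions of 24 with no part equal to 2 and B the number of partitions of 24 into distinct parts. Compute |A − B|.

Partitions of 24 with no part equal to 2: 573.
Partitions of 24 into distinct parts: 122.
|573 − 122| = 451.

451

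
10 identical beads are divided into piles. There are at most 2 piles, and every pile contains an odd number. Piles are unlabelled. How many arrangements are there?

The partitions of 10 that satisfy the conditions:
9+1
7+3
5+5
That's 3 in total.

3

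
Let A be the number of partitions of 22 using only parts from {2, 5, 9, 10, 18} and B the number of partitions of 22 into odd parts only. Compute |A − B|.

Partitions of 22 using only parts from {2, 5, 9, 10, 18}: 9.
Partitions of 22 into odd parts only: 89.
|9 − 89| = 80.

80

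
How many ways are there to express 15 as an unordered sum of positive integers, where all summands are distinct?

A partial list (first 12 by largest part):
15
14 + 1
13 + 2
12 + 3
12 + 2 + 1
11 + 4
11 + 3 + 1
10 + 5
10 + 4 + 1
10 + 3 + 2
9 + 6
9 + 5 + 1
…and 15 more, for 27 total.

27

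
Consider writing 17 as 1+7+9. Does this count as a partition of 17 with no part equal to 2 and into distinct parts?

The parts sum to 17, and the condition 'no summand equals 2' holds; the condition 'all summands are distinct' holds.

Yes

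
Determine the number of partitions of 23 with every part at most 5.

291

A full systematic count gives 291.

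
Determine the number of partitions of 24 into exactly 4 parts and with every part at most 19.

106

Systematic enumeration (by largest part, then next-largest, …) yields 106.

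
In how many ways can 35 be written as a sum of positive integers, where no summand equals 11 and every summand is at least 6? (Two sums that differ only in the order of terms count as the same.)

A partial list (first 12 by largest part):
35
29 + 6
28 + 7
27 + 8
26 + 9
25 + 10
23 + 12
23 + 6 + 6
22 + 13
22 + 7 + 6
21 + 14
21 + 8 + 6
…and 52 more, for 64 total.

64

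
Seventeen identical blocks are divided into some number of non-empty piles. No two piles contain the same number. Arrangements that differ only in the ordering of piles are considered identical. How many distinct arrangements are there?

38

There are too many to list fully; the first 12 (by largest part) are:
17
1 + 16
2 + 15
3 + 14
1 + 2 + 14
4 + 13
1 + 3 + 13
5 + 12
1 + 4 + 12
2 + 3 + 12
6 + 11
1 + 5 + 11
…and 26 more, for 38 total.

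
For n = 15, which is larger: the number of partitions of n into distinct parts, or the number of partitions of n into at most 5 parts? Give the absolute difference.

57

Partitions of 15 into distinct parts: 27.
Partitions of 15 into at most 5 parts: 84.
|27 − 84| = 57.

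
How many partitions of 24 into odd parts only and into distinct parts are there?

The partitions of 24 that satisfy the conditions:
23 + 1
21 + 3
19 + 5
17 + 7
15 + 9
15 + 5 + 3 + 1
13 + 11
13 + 7 + 3 + 1
11 + 9 + 3 + 1
11 + 7 + 5 + 1
9 + 7 + 5 + 3
Counting gives 11.

11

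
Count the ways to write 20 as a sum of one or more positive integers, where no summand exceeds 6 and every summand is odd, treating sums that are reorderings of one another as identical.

20

Enumerating:
5,5,5,5
5,5,5,3,1,1
5,5,5,1,1,1,1,1
5,5,3,3,3,1
5,5,3,3,1,1,1,1
5,5,3,1,1,1,1,1,1,1
5,5,1,1,1,1,1,1,1,1,1,1
5,3,3,3,3,3
5,3,3,3,3,1,1,1
5,3,3,3,1,1,1,1,1,1
5,3,3,1,1,1,1,1,1,1,1,1
5,3,1,1,1,1,1,1,1,1,1,1,1,1
5,1,1,1,1,1,1,1,1,1,1,1,1,1,1,1
3,3,3,3,3,3,1,1
3,3,3,3,3,1,1,1,1,1
3,3,3,3,1,1,1,1,1,1,1,1
3,3,3,1,1,1,1,1,1,1,1,1,1,1
3,3,1,1,1,1,1,1,1,1,1,1,1,1,1,1
3,1,1,1,1,1,1,1,1,1,1,1,1,1,1,1,1,1
1,1,1,1,1,1,1,1,1,1,1,1,1,1,1,1,1,1,1,1
That's 20 in total.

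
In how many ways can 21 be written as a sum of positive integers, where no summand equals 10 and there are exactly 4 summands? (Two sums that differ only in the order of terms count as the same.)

62

A partial list (first 12 by largest part):
1, 1, 1, 18
1, 1, 2, 17
1, 1, 3, 16
1, 2, 2, 16
1, 1, 4, 15
1, 2, 3, 15
2, 2, 2, 15
1, 1, 5, 14
1, 2, 4, 14
1, 3, 3, 14
2, 2, 3, 14
1, 1, 6, 13
…and 50 more, for 62 total.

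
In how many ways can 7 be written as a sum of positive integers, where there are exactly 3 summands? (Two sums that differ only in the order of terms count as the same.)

4

Enumerating:
1, 1, 5
1, 2, 4
1, 3, 3
2, 2, 3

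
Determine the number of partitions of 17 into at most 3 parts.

33

A partial list (first 12 by largest part):
17
1, 16
2, 15
1, 1, 15
3, 14
1, 2, 14
4, 13
1, 3, 13
2, 2, 13
5, 12
1, 4, 12
2, 3, 12
…and 21 more, for 33 total.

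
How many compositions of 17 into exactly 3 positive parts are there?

Equivalently, choose which 2 of the 16 gaps become plus signs: C(16,2) = 120.

120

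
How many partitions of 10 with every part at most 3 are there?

14

They are:
1+3+3+3
2+2+3+3
1+1+2+3+3
1+1+1+1+3+3
1+2+2+2+3
1+1+1+2+2+3
1+1+1+1+1+2+3
1+1+1+1+1+1+1+3
2+2+2+2+2
1+1+2+2+2+2
1+1+1+1+2+2+2
1+1+1+1+1+1+2+2
1+1+1+1+1+1+1+1+2
1+1+1+1+1+1+1+1+1+1
Counting gives 14.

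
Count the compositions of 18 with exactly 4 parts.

680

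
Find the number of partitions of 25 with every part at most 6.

Systematic enumeration (by largest part, then next-largest, …) yields 612.

612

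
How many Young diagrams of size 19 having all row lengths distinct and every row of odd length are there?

Listing the qualifying partitions of 19:
19
15,3,1
13,5,1
11,7,1
11,5,3
9,7,3
That's 6 in total.

6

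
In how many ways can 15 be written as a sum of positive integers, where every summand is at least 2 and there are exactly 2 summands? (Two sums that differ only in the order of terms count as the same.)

Listing the qualifying partitions of 15:
13,2
12,3
11,4
10,5
9,6
8,7

6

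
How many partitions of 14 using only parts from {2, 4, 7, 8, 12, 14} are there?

9

They are:
14
12, 2
8, 4, 2
8, 2, 2, 2
7, 7
4, 4, 4, 2
4, 4, 2, 2, 2
4, 2, 2, 2, 2, 2
2, 2, 2, 2, 2, 2, 2
That's 9 in total.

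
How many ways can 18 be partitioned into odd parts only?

46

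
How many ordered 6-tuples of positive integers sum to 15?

A composition of 15 into 6 positive parts is chosen by placing 5 dividers among the 14 gaps between 15 units: C(14,5) = 2002.

2002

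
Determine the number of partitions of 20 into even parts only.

A partial list (first 12 by largest part):
20
18+2
16+4
16+2+2
14+6
14+4+2
14+2+2+2
12+8
12+6+2
12+4+4
12+4+2+2
12+2+2+2+2
…and 30 more, for 42 total.

42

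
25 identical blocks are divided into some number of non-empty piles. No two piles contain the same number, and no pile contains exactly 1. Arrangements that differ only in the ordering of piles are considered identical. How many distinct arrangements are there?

Counting exhaustively, 76 partitions satisfy the conditions.

76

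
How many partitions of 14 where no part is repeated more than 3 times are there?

82

There are 82 such partitions.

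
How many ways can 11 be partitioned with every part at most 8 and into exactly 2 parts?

They are:
8 + 3
7 + 4
6 + 5

3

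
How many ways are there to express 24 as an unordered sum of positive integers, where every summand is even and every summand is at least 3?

The partitions of 24 that satisfy the conditions:
24
20 + 4
18 + 6
16 + 8
16 + 4 + 4
14 + 10
14 + 6 + 4
12 + 12
12 + 8 + 4
12 + 6 + 6
12 + 4 + 4 + 4
10 + 10 + 4
10 + 8 + 6
10 + 6 + 4 + 4
8 + 8 + 8
8 + 8 + 4 + 4
8 + 6 + 6 + 4
8 + 4 + 4 + 4 + 4
6 + 6 + 6 + 6
6 + 6 + 4 + 4 + 4
4 + 4 + 4 + 4 + 4 + 4
Counting gives 21.

21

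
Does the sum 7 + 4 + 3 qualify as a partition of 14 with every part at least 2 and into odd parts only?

The parts sum to 14, and the condition 'every summand is odd' is violated.

No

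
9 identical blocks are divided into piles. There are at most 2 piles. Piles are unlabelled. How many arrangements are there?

Enumerating:
9
1+8
2+7
3+6
4+5
That's 5 in total.

5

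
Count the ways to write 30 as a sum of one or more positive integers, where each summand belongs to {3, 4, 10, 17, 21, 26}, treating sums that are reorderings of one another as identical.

The partitions of 30 that satisfy the conditions:
26+4
21+3+3+3
17+10+3
17+4+3+3+3
10+10+10
10+10+4+3+3
10+4+4+4+4+4
10+4+4+3+3+3+3
4+4+4+4+4+4+3+3
4+4+4+3+3+3+3+3+3
3+3+3+3+3+3+3+3+3+3
That's 11 in total.

11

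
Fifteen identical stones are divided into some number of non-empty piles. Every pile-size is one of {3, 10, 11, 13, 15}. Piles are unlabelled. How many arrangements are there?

Listing the qualifying partitions of 15:
15
3,3,3,3,3
Counting gives 2.

2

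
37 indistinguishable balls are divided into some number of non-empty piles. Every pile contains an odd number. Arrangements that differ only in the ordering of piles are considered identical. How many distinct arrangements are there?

760

Systematic enumeration (by largest part, then next-largest, …) yields 760.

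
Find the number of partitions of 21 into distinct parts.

76

Counting exhaustively, 76 partitions satisfy the conditions.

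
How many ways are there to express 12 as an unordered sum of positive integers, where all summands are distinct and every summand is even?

Listing the qualifying partitions of 12:
12
10+2
8+4
6+4+2
That's 4 in total.

4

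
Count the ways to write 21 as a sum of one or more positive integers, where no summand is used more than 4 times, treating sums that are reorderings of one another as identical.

505

Systematic enumeration (by largest part, then next-largest, …) yields 505.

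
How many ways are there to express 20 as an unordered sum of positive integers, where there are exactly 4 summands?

64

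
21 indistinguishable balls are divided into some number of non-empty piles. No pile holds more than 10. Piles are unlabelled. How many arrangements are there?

A full systematic count gives 653.

653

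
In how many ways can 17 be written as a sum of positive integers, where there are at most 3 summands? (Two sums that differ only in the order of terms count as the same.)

A partial list (first 12 by largest part):
17
16, 1
15, 2
15, 1, 1
14, 3
14, 2, 1
13, 4
13, 3, 1
13, 2, 2
12, 5
12, 4, 1
12, 3, 2
…and 21 more, for 33 total.

33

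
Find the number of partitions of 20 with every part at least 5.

13

Listing the qualifying partitions of 20:
20
5 + 15
6 + 14
7 + 13
8 + 12
9 + 11
10 + 10
5 + 5 + 10
5 + 6 + 9
5 + 7 + 8
6 + 6 + 8
6 + 7 + 7
5 + 5 + 5 + 5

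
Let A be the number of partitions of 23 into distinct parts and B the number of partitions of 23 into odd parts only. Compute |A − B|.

Partitions of 23 into distinct parts: 104.
Partitions of 23 into odd parts only: 104.
|104 − 104| = 0.

0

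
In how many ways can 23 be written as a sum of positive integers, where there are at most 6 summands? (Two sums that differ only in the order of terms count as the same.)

454

Enumerating by decreasing first part gives 454 partitions in all.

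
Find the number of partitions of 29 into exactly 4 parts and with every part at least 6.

Listing the qualifying partitions of 29:
11,6,6,6
10,7,6,6
9,8,6,6
9,7,7,6
8,8,7,6
8,7,7,7
Counting gives 6.

6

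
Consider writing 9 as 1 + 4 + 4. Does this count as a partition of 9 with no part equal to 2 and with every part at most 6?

Yes

The parts sum to 9, and the condition 'no summand equals 2' holds; the condition 'no summand exceeds 6' holds.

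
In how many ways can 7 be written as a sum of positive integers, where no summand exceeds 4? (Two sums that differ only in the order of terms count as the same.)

11

Enumerating:
4+3
4+2+1
4+1+1+1
3+3+1
3+2+2
3+2+1+1
3+1+1+1+1
2+2+2+1
2+2+1+1+1
2+1+1+1+1+1
1+1+1+1+1+1+1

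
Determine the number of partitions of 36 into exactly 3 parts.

Enumerating by decreasing first part gives 108 partitions in all.

108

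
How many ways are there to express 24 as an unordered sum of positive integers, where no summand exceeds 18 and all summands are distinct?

Counting exhaustively, 112 partitions satisfy the conditions.

112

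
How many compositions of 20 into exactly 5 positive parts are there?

3876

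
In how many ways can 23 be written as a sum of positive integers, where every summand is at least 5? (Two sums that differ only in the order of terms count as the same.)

21

They are:
23
5, 18
6, 17
7, 16
8, 15
9, 14
10, 13
5, 5, 13
11, 12
5, 6, 12
5, 7, 11
6, 6, 11
5, 8, 10
6, 7, 10
5, 9, 9
6, 8, 9
7, 7, 9
7, 8, 8
5, 5, 5, 8
5, 5, 6, 7
5, 6, 6, 6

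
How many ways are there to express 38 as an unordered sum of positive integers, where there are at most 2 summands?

Enumerating:
38
1 + 37
2 + 36
3 + 35
4 + 34
5 + 33
6 + 32
7 + 31
8 + 30
9 + 29
10 + 28
11 + 27
12 + 26
13 + 25
14 + 24
15 + 23
16 + 22
17 + 21
18 + 20
19 + 19
That's 20 in total.

20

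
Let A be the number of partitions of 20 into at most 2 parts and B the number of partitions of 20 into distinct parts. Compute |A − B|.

Partitions of 20 into at most 2 parts: 11.
Partitions of 20 into distinct parts: 64.
|11 − 64| = 53.

53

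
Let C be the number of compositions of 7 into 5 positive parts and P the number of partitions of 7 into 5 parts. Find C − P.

Compositions: C(6,4) = 15.
Unordered (partitions into 5 parts): 2.
Difference: 15 − 2 = 13.

13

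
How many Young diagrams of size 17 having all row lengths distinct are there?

38

There are too many to list fully; the first 12 (by largest part) are:
17
16+1
15+2
14+3
14+2+1
13+4
13+3+1
12+5
12+4+1
12+3+2
11+6
11+5+1
…and 26 more, for 38 total.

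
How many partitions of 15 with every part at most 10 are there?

164

A full systematic count gives 164.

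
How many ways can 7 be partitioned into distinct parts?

5

The partitions of 7 that satisfy the conditions:
7
6 + 1
5 + 2
4 + 3
4 + 2 + 1
Counting gives 5.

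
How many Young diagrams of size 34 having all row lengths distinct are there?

There are 512 such partitions.

512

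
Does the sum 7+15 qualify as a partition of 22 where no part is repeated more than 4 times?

The parts sum to 22, and the condition 'no summand is used more than 4 times' holds.

Yes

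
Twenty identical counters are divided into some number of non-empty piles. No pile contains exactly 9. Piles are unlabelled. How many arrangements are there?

571

There are 571 such partitions.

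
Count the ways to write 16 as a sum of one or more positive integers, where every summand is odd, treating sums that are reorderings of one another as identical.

A partial list (first 12 by largest part):
15+1
13+3
13+1+1+1
11+5
11+3+1+1
11+1+1+1+1+1
9+7
9+5+1+1
9+3+3+1
9+3+1+1+1+1
9+1+1+1+1+1+1+1
7+7+1+1
…and 20 more, for 32 total.

32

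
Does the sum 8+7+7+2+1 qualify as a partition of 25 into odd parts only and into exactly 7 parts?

No

The parts sum to 25, and the condition 'every summand is odd' is violated.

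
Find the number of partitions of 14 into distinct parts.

22

Enumerating:
14
1 + 13
2 + 12
3 + 11
1 + 2 + 11
4 + 10
1 + 3 + 10
5 + 9
1 + 4 + 9
2 + 3 + 9
6 + 8
1 + 5 + 8
2 + 4 + 8
1 + 2 + 3 + 8
1 + 6 + 7
2 + 5 + 7
3 + 4 + 7
1 + 2 + 4 + 7
3 + 5 + 6
1 + 2 + 5 + 6
1 + 3 + 4 + 6
2 + 3 + 4 + 5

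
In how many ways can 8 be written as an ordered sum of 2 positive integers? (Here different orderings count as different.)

A composition of 8 into 2 positive parts is chosen by placing 1 dividers among the 7 gaps between 8 units: C(7,1) = 7.

7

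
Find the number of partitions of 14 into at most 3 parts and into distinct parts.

17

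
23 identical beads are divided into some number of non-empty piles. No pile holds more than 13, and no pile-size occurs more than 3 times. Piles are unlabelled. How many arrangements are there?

516

There are 516 such partitions.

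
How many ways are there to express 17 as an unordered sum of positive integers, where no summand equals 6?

241

Counting exhaustively, 241 partitions satisfy the conditions.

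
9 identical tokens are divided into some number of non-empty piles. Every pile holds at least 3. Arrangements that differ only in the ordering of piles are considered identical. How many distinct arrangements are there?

Listing the qualifying partitions of 9:
9
3, 6
4, 5
3, 3, 3

4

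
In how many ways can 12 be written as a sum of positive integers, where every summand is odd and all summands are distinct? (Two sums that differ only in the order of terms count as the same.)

They are:
1 + 11
3 + 9
5 + 7
That's 3 in total.

3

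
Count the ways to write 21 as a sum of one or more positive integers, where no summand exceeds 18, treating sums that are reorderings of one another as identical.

There are 788 such partitions.

788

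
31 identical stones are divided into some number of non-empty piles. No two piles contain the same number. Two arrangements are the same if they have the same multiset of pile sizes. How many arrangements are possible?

340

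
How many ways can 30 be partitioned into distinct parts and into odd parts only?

18

The partitions of 30 that satisfy the conditions:
29, 1
27, 3
25, 5
23, 7
21, 9
21, 5, 3, 1
19, 11
19, 7, 3, 1
17, 13
17, 9, 3, 1
17, 7, 5, 1
15, 11, 3, 1
15, 9, 5, 1
15, 7, 5, 3
13, 11, 5, 1
13, 9, 7, 1
13, 9, 5, 3
11, 9, 7, 3
Counting gives 18.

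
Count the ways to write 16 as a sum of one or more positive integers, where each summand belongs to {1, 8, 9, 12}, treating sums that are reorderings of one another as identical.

Enumerating:
12 + 1 + 1 + 1 + 1
9 + 1 + 1 + 1 + 1 + 1 + 1 + 1
8 + 8
8 + 1 + 1 + 1 + 1 + 1 + 1 + 1 + 1
1 + 1 + 1 + 1 + 1 + 1 + 1 + 1 + 1 + 1 + 1 + 1 + 1 + 1 + 1 + 1

5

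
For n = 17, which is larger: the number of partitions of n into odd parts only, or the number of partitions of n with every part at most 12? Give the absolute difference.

247

Partitions of 17 into odd parts only: 38.
Partitions of 17 with every part at most 12: 285.
|38 − 285| = 247.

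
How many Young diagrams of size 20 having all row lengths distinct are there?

A partial list (first 12 by largest part):
20
19+1
18+2
17+3
17+2+1
16+4
16+3+1
15+5
15+4+1
15+3+2
14+6
14+5+1
…and 52 more, for 64 total.

64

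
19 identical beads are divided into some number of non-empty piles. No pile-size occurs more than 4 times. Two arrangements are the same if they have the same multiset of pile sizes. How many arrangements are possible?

325

Enumerating by decreasing first part gives 325 partitions in all.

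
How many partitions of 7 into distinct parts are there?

Listing the qualifying partitions of 7:
7
6,1
5,2
4,3
4,2,1
Counting gives 5.

5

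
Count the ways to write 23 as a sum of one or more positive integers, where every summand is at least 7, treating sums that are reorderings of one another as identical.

8

The partitions of 23 that satisfy the conditions:
23
16+7
15+8
14+9
13+10
12+11
9+7+7
8+8+7
Counting gives 8.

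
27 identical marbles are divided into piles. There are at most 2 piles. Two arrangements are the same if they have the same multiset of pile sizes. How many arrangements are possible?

14

Listing the qualifying partitions of 27:
27
26,1
25,2
24,3
23,4
22,5
21,6
20,7
19,8
18,9
17,10
16,11
15,12
14,13
Counting gives 14.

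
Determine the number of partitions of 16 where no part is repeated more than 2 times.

Enumerating by decreasing first part gives 89 partitions in all.

89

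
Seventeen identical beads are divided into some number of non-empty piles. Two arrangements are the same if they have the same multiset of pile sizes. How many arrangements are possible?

297

Enumerating by decreasing first part gives 297 partitions in all.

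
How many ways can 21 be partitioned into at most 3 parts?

48

There are too many to list fully; the first 12 (by largest part) are:
21
20,1
19,2
19,1,1
18,3
18,2,1
17,4
17,3,1
17,2,2
16,5
16,4,1
16,3,2
…and 36 more, for 48 total.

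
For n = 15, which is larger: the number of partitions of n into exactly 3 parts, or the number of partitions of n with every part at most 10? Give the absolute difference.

Partitions of 15 into exactly 3 parts: 19.
Partitions of 15 with every part at most 10: 164.
|19 − 164| = 145.

145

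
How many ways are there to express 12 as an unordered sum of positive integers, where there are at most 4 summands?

There are too many to list fully; the first 12 (by largest part) are:
12
1, 11
2, 10
1, 1, 10
3, 9
1, 2, 9
1, 1, 1, 9
4, 8
1, 3, 8
2, 2, 8
1, 1, 2, 8
5, 7
…and 22 more, for 34 total.

34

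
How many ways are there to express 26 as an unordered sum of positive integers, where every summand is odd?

165

A full systematic count gives 165.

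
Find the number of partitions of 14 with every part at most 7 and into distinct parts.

8

Listing the qualifying partitions of 14:
7, 6, 1
7, 5, 2
7, 4, 3
7, 4, 2, 1
6, 5, 3
6, 5, 2, 1
6, 4, 3, 1
5, 4, 3, 2
That's 8 in total.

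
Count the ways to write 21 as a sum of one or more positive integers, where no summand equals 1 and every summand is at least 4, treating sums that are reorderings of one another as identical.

A partial list (first 12 by largest part):
21
17+4
16+5
15+6
14+7
13+8
13+4+4
12+9
12+5+4
11+10
11+6+4
11+5+5
…and 15 more, for 27 total.

27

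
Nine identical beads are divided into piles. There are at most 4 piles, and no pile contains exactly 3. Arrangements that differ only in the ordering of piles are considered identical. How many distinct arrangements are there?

11

Enumerating:
9
8+1
7+2
7+1+1
6+2+1
6+1+1+1
5+4
5+2+2
5+2+1+1
4+4+1
4+2+2+1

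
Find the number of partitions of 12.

Direct enumeration gives 77 partitions.

77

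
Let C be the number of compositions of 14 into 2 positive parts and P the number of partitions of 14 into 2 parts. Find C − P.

Ordered (compositions into 2 parts): C(13,1) = 13.
Partitions of 14 into exactly 2 parts: 7.
Difference: 13 − 7 = 6.

6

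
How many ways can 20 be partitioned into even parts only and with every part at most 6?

Enumerating:
2+6+6+6
4+4+6+6
2+2+4+6+6
2+2+2+2+6+6
2+4+4+4+6
2+2+2+4+4+6
2+2+2+2+2+4+6
2+2+2+2+2+2+2+6
4+4+4+4+4
2+2+4+4+4+4
2+2+2+2+4+4+4
2+2+2+2+2+2+4+4
2+2+2+2+2+2+2+2+4
2+2+2+2+2+2+2+2+2+2

14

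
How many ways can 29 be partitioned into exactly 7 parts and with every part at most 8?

Enumerating by decreasing first part gives 162 partitions in all.

162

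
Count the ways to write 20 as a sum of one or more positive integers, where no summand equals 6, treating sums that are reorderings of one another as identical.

492

A full systematic count gives 492.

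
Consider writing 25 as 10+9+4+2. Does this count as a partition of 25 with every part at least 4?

No

The parts sum to 25, and the condition 'every summand is at least 4' is violated.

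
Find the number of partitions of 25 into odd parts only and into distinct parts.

12

Enumerating:
25
21+3+1
19+5+1
17+7+1
17+5+3
15+9+1
15+7+3
13+11+1
13+9+3
13+7+5
11+9+5
9+7+5+3+1
Counting gives 12.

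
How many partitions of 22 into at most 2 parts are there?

12

The partitions of 22 that satisfy the conditions:
22
21 + 1
20 + 2
19 + 3
18 + 4
17 + 5
16 + 6
15 + 7
14 + 8
13 + 9
12 + 10
11 + 11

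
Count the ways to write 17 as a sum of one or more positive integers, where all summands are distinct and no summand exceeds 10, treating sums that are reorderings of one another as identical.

Enumerating:
10 + 7
10 + 6 + 1
10 + 5 + 2
10 + 4 + 3
10 + 4 + 2 + 1
9 + 8
9 + 7 + 1
9 + 6 + 2
9 + 5 + 3
9 + 5 + 2 + 1
9 + 4 + 3 + 1
8 + 7 + 2
8 + 6 + 3
8 + 6 + 2 + 1
8 + 5 + 4
8 + 5 + 3 + 1
8 + 4 + 3 + 2
7 + 6 + 4
7 + 6 + 3 + 1
7 + 5 + 4 + 1
7 + 5 + 3 + 2
7 + 4 + 3 + 2 + 1
6 + 5 + 4 + 2
6 + 5 + 3 + 2 + 1
That's 24 in total.

24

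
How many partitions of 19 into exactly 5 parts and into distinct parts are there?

Listing the qualifying partitions of 19:
9, 4, 3, 2, 1
8, 5, 3, 2, 1
7, 6, 3, 2, 1
7, 5, 4, 2, 1
6, 5, 4, 3, 1
Counting gives 5.

5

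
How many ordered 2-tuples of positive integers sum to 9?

8

By stars and bars with positive parts, the count is C(8,1) = 8.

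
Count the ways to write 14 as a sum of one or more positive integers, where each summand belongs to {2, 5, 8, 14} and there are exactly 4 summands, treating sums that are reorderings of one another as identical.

The partitions of 14 that satisfy the conditions:
2, 2, 2, 8
2, 2, 5, 5
That's 2 in total.

2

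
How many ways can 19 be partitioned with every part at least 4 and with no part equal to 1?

The partitions of 19 that satisfy the conditions:
19
15, 4
14, 5
13, 6
12, 7
11, 8
11, 4, 4
10, 9
10, 5, 4
9, 6, 4
9, 5, 5
8, 7, 4
8, 6, 5
7, 7, 5
7, 6, 6
7, 4, 4, 4
6, 5, 4, 4
5, 5, 5, 4
Counting gives 18.

18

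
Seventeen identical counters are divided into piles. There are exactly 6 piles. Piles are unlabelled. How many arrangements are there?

There are too many to list fully; the first 12 (by largest part) are:
1,1,1,1,1,12
1,1,1,1,2,11
1,1,1,1,3,10
1,1,1,2,2,10
1,1,1,1,4,9
1,1,1,2,3,9
1,1,2,2,2,9
1,1,1,1,5,8
1,1,1,2,4,8
1,1,1,3,3,8
1,1,2,2,3,8
1,2,2,2,2,8
…and 32 more, for 44 total.

44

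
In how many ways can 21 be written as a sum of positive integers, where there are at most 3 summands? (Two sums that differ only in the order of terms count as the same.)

There are too many to list fully; the first 12 (by largest part) are:
21
20,1
19,2
19,1,1
18,3
18,2,1
17,4
17,3,1
17,2,2
16,5
16,4,1
16,3,2
…and 36 more, for 48 total.

48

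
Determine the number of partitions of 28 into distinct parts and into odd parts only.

16

They are:
27, 1
25, 3
23, 5
21, 7
19, 9
19, 5, 3, 1
17, 11
17, 7, 3, 1
15, 13
15, 9, 3, 1
15, 7, 5, 1
13, 11, 3, 1
13, 9, 5, 1
13, 7, 5, 3
11, 9, 7, 1
11, 9, 5, 3
That's 16 in total.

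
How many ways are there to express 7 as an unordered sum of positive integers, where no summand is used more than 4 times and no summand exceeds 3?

6

Enumerating:
1 + 3 + 3
2 + 2 + 3
1 + 1 + 2 + 3
1 + 1 + 1 + 1 + 3
1 + 2 + 2 + 2
1 + 1 + 1 + 2 + 2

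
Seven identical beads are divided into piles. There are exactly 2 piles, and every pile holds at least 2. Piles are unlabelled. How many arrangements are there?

Enumerating:
5, 2
4, 3
That's 2 in total.

2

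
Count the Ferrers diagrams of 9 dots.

30

A partial list (first 12 by largest part):
9
8+1
7+2
7+1+1
6+3
6+2+1
6+1+1+1
5+4
5+3+1
5+2+2
5+2+1+1
5+1+1+1+1
…and 18 more, for 30 total.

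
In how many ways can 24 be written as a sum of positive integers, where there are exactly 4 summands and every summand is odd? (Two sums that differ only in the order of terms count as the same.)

23

The partitions of 24 that satisfy the conditions:
21 + 1 + 1 + 1
19 + 3 + 1 + 1
17 + 5 + 1 + 1
17 + 3 + 3 + 1
15 + 7 + 1 + 1
15 + 5 + 3 + 1
15 + 3 + 3 + 3
13 + 9 + 1 + 1
13 + 7 + 3 + 1
13 + 5 + 5 + 1
13 + 5 + 3 + 3
11 + 11 + 1 + 1
11 + 9 + 3 + 1
11 + 7 + 5 + 1
11 + 7 + 3 + 3
11 + 5 + 5 + 3
9 + 9 + 5 + 1
9 + 9 + 3 + 3
9 + 7 + 7 + 1
9 + 7 + 5 + 3
9 + 5 + 5 + 5
7 + 7 + 7 + 3
7 + 7 + 5 + 5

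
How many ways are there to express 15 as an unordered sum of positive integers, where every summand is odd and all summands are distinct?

4

The partitions of 15 that satisfy the conditions:
15
11, 3, 1
9, 5, 1
7, 5, 3
Counting gives 4.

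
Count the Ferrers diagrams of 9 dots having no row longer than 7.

There are too many to list fully; the first 12 (by largest part) are:
7 + 2
7 + 1 + 1
6 + 3
6 + 2 + 1
6 + 1 + 1 + 1
5 + 4
5 + 3 + 1
5 + 2 + 2
5 + 2 + 1 + 1
5 + 1 + 1 + 1 + 1
4 + 4 + 1
4 + 3 + 2
…and 16 more, for 28 total.

28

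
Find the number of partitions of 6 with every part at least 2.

4

They are:
6
4 + 2
3 + 3
2 + 2 + 2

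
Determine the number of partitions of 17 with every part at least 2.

There are too many to list fully; the first 12 (by largest part) are:
17
2, 15
3, 14
4, 13
2, 2, 13
5, 12
2, 3, 12
6, 11
2, 4, 11
3, 3, 11
2, 2, 2, 11
7, 10
…and 54 more, for 66 total.

66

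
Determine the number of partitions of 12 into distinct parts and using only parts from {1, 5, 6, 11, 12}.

3

Listing the qualifying partitions of 12:
12
11, 1
6, 5, 1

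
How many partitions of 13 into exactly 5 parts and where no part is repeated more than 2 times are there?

8

The partitions of 13 that satisfy the conditions:
7,2,2,1,1
6,3,2,1,1
5,4,2,1,1
5,3,3,1,1
5,3,2,2,1
4,4,3,1,1
4,4,2,2,1
4,3,3,2,1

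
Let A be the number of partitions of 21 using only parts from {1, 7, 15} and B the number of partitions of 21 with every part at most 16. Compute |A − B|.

775

Partitions of 21 using only parts from {1, 7, 15}: 5.
Partitions of 21 with every part at most 16: 780.
|5 − 780| = 775.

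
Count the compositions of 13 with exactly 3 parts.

66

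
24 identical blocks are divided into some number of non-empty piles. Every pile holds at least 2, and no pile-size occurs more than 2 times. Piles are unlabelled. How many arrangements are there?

172

Systematic enumeration (by largest part, then next-largest, …) yields 172.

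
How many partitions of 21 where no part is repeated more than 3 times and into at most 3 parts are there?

48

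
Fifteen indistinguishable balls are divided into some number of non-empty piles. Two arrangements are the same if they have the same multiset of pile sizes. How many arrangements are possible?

176

Direct enumeration gives 176 partitions.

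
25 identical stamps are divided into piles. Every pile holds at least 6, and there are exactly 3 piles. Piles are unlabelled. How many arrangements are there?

8

Listing the qualifying partitions of 25:
13+6+6
12+7+6
11+8+6
11+7+7
10+9+6
10+8+7
9+9+7
9+8+8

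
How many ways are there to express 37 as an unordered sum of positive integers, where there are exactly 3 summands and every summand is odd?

33

There are too many to list fully; the first 12 (by largest part) are:
35,1,1
33,3,1
31,5,1
31,3,3
29,7,1
29,5,3
27,9,1
27,7,3
27,5,5
25,11,1
25,9,3
25,7,5
…and 21 more, for 33 total.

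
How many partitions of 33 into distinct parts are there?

448

Enumerating by decreasing first part gives 448 partitions in all.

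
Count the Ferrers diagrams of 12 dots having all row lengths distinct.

They are:
12
11,1
10,2
9,3
9,2,1
8,4
8,3,1
7,5
7,4,1
7,3,2
6,5,1
6,4,2
6,3,2,1
5,4,3
5,4,2,1
That's 15 in total.

15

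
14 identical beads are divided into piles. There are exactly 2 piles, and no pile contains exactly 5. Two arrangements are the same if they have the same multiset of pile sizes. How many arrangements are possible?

6

They are:
13,1
12,2
11,3
10,4
8,6
7,7
That's 6 in total.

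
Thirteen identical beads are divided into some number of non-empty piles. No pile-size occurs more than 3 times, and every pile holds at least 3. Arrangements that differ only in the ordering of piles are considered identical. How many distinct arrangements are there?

10

Listing the qualifying partitions of 13:
13
10, 3
9, 4
8, 5
7, 6
7, 3, 3
6, 4, 3
5, 5, 3
5, 4, 4
4, 3, 3, 3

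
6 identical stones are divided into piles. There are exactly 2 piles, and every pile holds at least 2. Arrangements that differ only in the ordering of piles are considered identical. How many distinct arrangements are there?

2

They are:
2+4
3+3
That's 2 in total.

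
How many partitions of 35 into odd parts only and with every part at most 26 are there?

571

Systematic enumeration (by largest part, then next-largest, …) yields 571.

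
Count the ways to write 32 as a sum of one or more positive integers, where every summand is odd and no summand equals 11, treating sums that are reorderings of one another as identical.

314

A full systematic count gives 314.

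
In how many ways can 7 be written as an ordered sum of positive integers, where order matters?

There are 6 gaps and each independently is a cut or not, giving 2^6 = 64.

64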